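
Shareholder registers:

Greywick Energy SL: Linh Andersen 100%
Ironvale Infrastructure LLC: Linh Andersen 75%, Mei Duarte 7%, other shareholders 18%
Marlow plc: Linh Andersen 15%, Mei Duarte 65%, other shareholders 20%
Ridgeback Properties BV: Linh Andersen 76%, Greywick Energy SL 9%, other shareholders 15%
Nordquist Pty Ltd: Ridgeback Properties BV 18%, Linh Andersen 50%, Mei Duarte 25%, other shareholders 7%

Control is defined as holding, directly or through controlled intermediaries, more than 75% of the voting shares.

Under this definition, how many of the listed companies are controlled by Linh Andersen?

2

Linh holds 100% of Greywick, so Linh controls Greywick.
Linh and Greywick together hold 76% + 9% = 85% of Ridgeback, so Linh controls Ridgeback.
No other company's threshold is met.
Linh controls 2 companies.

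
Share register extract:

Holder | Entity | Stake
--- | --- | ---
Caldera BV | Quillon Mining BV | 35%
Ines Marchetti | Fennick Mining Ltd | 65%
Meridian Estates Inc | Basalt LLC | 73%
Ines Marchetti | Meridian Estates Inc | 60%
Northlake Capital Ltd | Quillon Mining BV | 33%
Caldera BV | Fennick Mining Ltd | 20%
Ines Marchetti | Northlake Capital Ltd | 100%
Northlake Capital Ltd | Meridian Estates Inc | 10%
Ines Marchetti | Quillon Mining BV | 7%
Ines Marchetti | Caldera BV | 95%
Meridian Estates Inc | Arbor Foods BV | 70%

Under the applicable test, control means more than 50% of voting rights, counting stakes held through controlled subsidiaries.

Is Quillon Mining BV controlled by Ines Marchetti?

Yes

Ines holds 95% of Caldera, so Ines controls Caldera.
Ines holds 100% of Northlake, so Ines controls Northlake.
Caldera and Ines and Northlake together hold 35% + 7% + 33% = 75% of Quillon, so Ines controls Quillon.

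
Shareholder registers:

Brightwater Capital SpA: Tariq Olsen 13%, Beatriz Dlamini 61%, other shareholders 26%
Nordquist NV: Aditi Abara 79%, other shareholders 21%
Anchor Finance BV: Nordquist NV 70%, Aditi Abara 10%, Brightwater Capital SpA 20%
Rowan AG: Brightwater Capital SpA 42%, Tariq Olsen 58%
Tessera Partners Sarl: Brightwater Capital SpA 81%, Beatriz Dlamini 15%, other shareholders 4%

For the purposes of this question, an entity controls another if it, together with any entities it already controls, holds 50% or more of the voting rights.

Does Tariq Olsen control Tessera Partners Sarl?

No

Tariq holds 58% of Rowan, so Tariq controls Rowan.
Neither Tariq nor any entity Tariq controls holds any voting interest in Tessera.
So Tariq does not control Tessera.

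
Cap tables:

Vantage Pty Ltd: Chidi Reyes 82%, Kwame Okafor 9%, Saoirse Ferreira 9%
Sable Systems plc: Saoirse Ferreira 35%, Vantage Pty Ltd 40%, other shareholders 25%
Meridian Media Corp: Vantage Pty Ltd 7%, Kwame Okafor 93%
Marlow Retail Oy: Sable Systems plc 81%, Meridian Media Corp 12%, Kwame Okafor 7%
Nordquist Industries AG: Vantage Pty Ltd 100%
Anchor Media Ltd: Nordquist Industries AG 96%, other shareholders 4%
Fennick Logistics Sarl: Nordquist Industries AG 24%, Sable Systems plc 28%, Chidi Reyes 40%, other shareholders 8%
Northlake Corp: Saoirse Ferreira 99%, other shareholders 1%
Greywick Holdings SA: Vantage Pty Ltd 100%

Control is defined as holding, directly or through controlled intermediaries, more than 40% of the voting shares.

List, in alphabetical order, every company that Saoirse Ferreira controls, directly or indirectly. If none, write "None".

Northlake Corp

Saoirse holds 99% of Northlake, so Saoirse controls Northlake.
No other company's threshold is met.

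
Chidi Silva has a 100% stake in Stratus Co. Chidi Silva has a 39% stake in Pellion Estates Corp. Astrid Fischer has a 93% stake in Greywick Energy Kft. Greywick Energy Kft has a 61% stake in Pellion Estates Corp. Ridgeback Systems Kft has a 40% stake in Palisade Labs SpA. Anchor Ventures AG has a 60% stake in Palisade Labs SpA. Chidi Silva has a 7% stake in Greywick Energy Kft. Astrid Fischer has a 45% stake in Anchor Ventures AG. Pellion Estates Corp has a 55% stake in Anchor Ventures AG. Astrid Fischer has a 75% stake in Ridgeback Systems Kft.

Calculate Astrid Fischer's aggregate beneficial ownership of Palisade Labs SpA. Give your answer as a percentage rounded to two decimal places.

75.72%

Astrid reaches Palisade along 3 paths.
Via Ridgeback: 75% × 40% = 30%.
Via Anchor: 45% × 60% = 27%.
Via Greywick → Pellion → Anchor: 93% × 61% × 55% × 60% = 18.7209%.
Total: 30% + 27% + 18.7209% = 75.7209%.
Rounded: 75.72%.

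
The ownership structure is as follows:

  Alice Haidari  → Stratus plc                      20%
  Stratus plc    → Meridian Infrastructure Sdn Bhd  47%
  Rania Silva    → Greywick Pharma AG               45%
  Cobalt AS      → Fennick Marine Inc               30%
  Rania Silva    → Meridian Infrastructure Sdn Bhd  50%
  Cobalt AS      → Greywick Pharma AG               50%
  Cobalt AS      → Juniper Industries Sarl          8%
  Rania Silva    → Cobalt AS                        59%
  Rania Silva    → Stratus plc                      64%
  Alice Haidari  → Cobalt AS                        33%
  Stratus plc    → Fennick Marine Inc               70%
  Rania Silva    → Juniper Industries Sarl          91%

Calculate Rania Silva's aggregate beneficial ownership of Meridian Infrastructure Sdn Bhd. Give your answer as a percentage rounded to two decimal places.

80.08%

Rania reaches Meridian along 2 paths.
Direct stake: 50% = 50%.
Via Stratus: 64% × 47% = 30.08%.
Total: 50% + 30.08% = 80.08%.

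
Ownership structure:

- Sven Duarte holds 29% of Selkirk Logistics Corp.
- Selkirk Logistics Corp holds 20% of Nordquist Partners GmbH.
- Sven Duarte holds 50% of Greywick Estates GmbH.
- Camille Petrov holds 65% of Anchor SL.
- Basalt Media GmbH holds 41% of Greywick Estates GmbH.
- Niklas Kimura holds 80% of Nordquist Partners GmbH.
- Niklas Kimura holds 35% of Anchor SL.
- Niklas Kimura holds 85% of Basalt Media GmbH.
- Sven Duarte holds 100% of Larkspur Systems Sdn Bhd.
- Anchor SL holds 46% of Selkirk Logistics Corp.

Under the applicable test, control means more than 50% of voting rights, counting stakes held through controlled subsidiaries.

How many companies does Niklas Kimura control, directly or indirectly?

2

Niklas holds 85% of Basalt, so Niklas controls Basalt.
Niklas holds 80% of Nordquist, so Niklas controls Nordquist.
No other company's threshold is met.
Niklas controls 2 companies.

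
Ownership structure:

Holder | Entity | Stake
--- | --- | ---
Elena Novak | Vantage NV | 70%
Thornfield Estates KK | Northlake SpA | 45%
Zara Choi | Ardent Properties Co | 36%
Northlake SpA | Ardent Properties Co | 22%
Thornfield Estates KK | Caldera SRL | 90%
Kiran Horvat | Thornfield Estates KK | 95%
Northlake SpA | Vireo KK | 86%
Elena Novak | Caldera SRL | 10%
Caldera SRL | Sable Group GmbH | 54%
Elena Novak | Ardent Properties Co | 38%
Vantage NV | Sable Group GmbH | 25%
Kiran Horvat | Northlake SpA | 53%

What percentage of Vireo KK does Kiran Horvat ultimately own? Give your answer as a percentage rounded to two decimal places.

Kiran reaches Vireo along 2 paths.
Via Northlake: 53% × 86% = 45.58%.
Via Thornfield → Northlake: 95% × 45% × 86% = 36.765%.
Total: 45.58% + 36.765% = 82.345%.
Rounded: 82.35%.

82.35%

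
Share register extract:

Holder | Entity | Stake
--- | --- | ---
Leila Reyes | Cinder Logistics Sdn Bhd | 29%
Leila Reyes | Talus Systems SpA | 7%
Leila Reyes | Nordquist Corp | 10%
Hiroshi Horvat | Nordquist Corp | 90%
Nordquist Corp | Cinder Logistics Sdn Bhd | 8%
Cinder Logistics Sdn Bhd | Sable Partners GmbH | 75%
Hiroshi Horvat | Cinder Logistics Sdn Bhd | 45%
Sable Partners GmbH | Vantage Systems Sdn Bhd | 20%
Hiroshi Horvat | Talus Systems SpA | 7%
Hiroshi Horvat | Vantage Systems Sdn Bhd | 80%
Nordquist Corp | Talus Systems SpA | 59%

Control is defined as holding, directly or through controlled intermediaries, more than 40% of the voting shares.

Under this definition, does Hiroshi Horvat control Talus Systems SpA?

Yes

Hiroshi holds 90% of Nordquist, so Hiroshi controls Nordquist.
Hiroshi and Nordquist together hold 7% + 59% = 66% of Talus, so Hiroshi controls Talus.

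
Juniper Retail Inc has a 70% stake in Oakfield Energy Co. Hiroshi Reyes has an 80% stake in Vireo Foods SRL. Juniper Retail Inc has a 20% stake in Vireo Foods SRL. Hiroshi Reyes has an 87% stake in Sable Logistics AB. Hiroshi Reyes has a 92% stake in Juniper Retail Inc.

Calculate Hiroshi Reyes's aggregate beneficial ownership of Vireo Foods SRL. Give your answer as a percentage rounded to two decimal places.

Hiroshi reaches Vireo along 2 paths.
Via Juniper: 92% × 20% = 18.4%.
Direct stake: 80% = 80%.
Total: 18.4% + 80% = 98.4%.
Rounded: 98.40%.

98.40%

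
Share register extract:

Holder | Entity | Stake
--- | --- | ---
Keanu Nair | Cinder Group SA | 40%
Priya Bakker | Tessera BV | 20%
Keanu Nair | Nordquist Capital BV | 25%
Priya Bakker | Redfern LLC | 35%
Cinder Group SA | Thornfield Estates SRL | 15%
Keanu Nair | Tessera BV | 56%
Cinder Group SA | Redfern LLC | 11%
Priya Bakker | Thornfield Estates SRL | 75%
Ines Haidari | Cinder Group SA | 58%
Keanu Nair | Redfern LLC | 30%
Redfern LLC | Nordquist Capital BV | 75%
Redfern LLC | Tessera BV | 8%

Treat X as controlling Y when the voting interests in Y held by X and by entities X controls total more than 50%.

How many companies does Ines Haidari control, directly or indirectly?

Ines holds 58% of Cinder, so Ines controls Cinder.
No other company's threshold is met.
Ines controls 1 company.

1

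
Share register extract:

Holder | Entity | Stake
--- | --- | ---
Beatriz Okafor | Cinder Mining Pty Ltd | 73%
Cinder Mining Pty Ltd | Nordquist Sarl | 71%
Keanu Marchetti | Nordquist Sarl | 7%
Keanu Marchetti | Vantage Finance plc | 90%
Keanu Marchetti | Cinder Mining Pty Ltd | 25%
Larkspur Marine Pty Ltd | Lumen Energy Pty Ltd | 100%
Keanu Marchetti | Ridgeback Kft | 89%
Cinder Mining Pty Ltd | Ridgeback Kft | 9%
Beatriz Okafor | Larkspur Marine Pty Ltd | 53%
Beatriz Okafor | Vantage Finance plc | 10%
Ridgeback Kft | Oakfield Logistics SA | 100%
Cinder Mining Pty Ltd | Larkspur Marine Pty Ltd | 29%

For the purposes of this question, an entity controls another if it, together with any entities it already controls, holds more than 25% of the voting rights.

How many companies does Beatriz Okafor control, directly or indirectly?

4

Beatriz holds 73% of Cinder, so Beatriz controls Cinder.
Cinder holds 71% of Nordquist, so Beatriz controls Nordquist.
Cinder and Beatriz together hold 29% + 53% = 82% of Larkspur, so Beatriz controls Larkspur.
Larkspur holds 100% of Lumen, so Beatriz controls Lumen.
No other company's threshold is met.
Beatriz controls 4 companies.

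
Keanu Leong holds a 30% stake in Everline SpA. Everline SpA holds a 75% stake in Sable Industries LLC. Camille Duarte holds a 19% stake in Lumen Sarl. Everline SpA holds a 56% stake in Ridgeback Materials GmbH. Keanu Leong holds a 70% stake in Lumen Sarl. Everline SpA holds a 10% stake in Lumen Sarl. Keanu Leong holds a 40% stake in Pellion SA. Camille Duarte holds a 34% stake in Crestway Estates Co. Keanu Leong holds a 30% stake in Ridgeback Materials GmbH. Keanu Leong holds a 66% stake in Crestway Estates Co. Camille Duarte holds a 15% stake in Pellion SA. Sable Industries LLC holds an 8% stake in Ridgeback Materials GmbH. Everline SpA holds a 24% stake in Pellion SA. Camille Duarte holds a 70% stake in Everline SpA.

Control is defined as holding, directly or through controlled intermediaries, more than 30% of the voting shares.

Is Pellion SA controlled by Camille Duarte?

Yes

Camille holds 70% of Everline, so Camille controls Everline.
Camille and Everline together hold 15% + 24% = 39% of Pellion, so Camille controls Pellion.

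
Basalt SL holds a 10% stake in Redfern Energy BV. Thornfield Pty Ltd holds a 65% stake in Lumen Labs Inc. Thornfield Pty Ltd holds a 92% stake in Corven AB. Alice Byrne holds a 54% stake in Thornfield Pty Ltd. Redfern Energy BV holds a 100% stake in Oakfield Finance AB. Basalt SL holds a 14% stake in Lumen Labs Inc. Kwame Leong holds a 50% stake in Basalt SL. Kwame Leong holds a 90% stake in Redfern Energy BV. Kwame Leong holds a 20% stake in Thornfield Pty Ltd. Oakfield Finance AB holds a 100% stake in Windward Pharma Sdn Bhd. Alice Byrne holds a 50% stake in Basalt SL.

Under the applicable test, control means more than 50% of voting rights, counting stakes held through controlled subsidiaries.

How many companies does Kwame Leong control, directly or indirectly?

3

Kwame holds 90% of Redfern, so Kwame controls Redfern.
Redfern holds 100% of Oakfield, so Kwame controls Oakfield.
Oakfield holds 100% of Windward, so Kwame controls Windward.
No other company's threshold is met.
Kwame controls 3 companies.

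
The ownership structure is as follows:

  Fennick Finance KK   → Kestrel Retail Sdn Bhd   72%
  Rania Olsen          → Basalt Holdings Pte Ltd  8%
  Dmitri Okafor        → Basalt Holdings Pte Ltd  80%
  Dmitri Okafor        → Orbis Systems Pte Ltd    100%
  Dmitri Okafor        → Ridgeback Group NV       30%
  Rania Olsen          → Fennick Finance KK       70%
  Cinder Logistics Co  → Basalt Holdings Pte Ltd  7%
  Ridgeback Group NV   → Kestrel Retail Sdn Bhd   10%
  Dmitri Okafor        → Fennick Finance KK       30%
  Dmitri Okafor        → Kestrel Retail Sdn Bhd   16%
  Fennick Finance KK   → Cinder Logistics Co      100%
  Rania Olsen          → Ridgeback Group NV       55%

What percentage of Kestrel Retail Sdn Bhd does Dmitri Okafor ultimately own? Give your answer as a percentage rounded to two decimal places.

40.60%

Dmitri reaches Kestrel along 3 paths.
Via Ridgeback: 30% × 10% = 3%.
Via Fennick: 30% × 72% = 21.6%.
Direct stake: 16% = 16%.
Total: 3% + 21.6% + 16% = 40.6%.
Rounded: 40.60%.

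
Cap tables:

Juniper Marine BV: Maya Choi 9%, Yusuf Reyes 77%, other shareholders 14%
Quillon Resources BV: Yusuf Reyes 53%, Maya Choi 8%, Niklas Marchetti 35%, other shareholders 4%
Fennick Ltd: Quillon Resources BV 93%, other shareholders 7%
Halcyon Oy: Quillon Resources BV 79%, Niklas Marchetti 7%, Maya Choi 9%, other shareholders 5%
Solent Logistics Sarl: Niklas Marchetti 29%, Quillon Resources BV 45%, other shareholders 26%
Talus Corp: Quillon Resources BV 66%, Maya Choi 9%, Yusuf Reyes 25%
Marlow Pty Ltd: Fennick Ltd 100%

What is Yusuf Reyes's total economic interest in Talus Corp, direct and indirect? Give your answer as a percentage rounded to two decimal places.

59.98%

Yusuf reaches Talus along 2 paths.
Via Quillon: 53% × 66% = 34.98%.
Direct stake: 25% = 25%.
Total: 34.98% + 25% = 59.98%.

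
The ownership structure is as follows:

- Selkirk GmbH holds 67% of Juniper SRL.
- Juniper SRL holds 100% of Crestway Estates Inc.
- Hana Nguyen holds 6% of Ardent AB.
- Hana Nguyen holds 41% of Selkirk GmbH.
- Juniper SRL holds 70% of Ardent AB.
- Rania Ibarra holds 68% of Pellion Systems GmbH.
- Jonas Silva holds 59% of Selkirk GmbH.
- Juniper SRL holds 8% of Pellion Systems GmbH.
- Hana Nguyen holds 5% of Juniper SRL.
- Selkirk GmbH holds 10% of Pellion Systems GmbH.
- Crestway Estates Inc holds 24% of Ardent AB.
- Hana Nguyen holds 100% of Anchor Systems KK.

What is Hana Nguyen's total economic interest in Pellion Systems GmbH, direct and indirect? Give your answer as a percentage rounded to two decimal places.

6.70%

Hana reaches Pellion along 3 paths.
Via Selkirk → Juniper: 41% × 67% × 8% = 2.1976%.
Via Juniper: 5% × 8% = 0.4%.
Via Selkirk: 41% × 10% = 4.1%.
Total: 2.1976% + 0.4% + 4.1% = 6.6976%.
Rounded: 6.70%.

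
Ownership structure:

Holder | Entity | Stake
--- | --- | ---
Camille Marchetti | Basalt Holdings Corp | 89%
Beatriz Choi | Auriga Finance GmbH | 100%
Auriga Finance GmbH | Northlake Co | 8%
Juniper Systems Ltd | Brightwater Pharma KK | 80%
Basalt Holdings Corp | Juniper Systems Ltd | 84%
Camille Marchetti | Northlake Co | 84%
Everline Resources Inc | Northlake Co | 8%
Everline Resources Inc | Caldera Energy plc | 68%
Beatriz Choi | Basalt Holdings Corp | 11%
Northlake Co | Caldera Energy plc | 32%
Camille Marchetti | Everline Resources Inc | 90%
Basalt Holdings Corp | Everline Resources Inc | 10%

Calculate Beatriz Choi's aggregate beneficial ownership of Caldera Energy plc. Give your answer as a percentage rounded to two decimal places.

3.34%

Beatriz reaches Caldera along 3 paths.
Via Auriga → Northlake: 100% × 8% × 32% = 2.56%.
Via Basalt → Everline → Northlake: 11% × 10% × 8% × 32% = 0.02816%.
Via Basalt → Everline: 11% × 10% × 68% = 0.748%.
Total: 2.56% + 0.02816% + 0.748% = 3.33616%.
Rounded: 3.34%.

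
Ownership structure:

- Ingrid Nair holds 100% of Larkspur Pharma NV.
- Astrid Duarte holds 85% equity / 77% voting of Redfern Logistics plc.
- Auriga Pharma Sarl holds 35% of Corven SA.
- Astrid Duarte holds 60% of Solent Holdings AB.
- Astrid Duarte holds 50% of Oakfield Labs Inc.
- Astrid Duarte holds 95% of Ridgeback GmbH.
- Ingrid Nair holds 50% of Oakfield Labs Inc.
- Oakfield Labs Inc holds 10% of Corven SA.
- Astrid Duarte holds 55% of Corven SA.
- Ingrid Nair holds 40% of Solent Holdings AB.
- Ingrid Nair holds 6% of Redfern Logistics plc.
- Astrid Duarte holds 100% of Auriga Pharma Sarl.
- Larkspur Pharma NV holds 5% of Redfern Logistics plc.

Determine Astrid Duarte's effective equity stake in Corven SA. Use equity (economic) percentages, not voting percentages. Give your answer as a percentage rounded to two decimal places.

Astrid reaches Corven along 3 paths.
Via Auriga: 100% × 35% = 35%.
Direct stake: 55% = 55%.
Via Oakfield: 50% × 10% = 5%.
Total: 35% + 55% + 5% = 95%.
Rounded: 95.00%.

95.00%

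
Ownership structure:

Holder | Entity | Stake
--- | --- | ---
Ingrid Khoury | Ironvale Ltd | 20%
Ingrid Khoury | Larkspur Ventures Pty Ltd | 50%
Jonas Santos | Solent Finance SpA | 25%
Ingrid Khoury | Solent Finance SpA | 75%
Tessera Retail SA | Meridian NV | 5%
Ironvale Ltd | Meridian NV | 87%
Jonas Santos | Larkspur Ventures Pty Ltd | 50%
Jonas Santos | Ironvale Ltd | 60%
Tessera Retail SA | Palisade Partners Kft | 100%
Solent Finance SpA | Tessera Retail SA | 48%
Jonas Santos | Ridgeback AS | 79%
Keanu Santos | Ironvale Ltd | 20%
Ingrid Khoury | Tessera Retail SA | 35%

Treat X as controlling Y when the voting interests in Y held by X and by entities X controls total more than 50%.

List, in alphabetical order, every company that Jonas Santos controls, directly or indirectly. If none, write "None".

Ironvale Ltd, Meridian NV, Ridgeback AS

Jonas holds 60% of Ironvale, so Jonas controls Ironvale.
Jonas holds 79% of Ridgeback, so Jonas controls Ridgeback.
Ironvale holds 87% of Meridian, so Jonas controls Meridian.
No other company's threshold is met.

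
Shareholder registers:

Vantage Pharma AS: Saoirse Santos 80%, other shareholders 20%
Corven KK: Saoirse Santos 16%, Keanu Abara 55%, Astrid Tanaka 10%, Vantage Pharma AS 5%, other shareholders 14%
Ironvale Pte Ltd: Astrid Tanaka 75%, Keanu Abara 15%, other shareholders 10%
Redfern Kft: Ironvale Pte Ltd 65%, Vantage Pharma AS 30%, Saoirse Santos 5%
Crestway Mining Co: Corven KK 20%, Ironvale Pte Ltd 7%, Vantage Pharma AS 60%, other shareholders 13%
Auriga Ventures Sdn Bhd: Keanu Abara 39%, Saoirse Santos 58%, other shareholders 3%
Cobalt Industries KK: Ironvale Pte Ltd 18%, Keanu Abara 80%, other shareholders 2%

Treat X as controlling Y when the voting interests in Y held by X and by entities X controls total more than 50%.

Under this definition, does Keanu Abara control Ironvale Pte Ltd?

Keanu holds 55% of Corven, so Keanu controls Corven.
Keanu holds 80% of Cobalt, so Keanu controls Cobalt.
In Ironvale, Keanu's side holds only 15%, not > 50%.
So Keanu does not control Ironvale.

No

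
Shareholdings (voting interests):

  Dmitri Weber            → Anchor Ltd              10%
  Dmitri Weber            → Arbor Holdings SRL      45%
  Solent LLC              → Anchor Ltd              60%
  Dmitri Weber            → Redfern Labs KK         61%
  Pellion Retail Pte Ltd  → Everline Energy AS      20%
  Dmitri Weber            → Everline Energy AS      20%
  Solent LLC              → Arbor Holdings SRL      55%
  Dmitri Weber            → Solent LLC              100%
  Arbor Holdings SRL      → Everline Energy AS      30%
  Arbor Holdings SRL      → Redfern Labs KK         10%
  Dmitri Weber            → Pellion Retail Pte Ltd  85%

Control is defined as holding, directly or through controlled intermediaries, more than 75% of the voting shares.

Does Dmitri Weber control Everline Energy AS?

No

Dmitri holds 100% of Solent, so Dmitri controls Solent.
Dmitri holds 85% of Pellion, so Dmitri controls Pellion.
Dmitri and Solent together hold 45% + 55% = 100% of Arbor, so Dmitri controls Arbor.
In Everline, Dmitri's side holds only 20% + 30% + 20% = 70%, not > 75%.
So Dmitri does not control Everline.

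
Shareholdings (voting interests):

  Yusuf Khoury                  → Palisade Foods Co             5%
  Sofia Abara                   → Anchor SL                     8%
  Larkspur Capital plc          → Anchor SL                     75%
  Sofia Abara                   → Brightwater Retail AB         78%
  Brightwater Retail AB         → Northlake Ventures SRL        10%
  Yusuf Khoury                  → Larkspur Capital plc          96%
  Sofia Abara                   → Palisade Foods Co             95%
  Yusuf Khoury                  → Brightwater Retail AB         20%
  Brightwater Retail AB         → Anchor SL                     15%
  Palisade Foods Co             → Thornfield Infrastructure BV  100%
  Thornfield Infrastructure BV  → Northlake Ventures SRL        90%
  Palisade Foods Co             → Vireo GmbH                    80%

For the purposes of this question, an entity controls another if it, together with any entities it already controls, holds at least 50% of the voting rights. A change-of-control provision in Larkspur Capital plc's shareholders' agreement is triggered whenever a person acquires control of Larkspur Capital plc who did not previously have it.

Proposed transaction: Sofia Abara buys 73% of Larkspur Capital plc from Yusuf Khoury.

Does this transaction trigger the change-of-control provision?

Yes

The purchase adds only to Sofia's holdings (Yusuf's stake shrinks), so Sofia is the only person who could newly come to control Larkspur.
Sofia holds 95% of Palisade, so Sofia controls Palisade.
Sofia holds 78% of Brightwater, so Sofia controls Brightwater.
Palisade holds 100% of Thornfield, so Sofia controls Thornfield.
Palisade holds 80% of Vireo, so Sofia controls Vireo.
Thornfield and Brightwater together hold 90% + 10% = 100% of Northlake, so Sofia controls Northlake.
Neither Sofia nor any entity Sofia controls holds any voting interest in Larkspur.
So before the transaction, Sofia does not control Larkspur.
After the purchase, Sofia holds 73% of Larkspur directly, and Yusuf's stake falls to 23%.
Sofia holds 73% of Larkspur, so Sofia controls Larkspur.
Sofia did not control Larkspur before and does after, so the clause is triggered.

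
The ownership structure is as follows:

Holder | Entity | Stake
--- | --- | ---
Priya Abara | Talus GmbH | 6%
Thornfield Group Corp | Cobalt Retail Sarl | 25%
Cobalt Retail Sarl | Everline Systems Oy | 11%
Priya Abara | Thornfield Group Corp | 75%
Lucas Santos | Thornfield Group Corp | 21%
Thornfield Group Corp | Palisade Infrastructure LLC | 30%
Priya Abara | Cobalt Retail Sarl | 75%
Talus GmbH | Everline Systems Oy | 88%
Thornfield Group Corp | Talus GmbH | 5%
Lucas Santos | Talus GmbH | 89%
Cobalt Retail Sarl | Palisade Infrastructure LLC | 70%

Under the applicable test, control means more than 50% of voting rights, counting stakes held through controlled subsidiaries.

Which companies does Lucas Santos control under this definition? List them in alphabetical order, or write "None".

Everline Systems Oy, Talus GmbH

Lucas holds 89% of Talus, so Lucas controls Talus.
Talus holds 88% of Everline, so Lucas controls Everline.
No other company's threshold is met.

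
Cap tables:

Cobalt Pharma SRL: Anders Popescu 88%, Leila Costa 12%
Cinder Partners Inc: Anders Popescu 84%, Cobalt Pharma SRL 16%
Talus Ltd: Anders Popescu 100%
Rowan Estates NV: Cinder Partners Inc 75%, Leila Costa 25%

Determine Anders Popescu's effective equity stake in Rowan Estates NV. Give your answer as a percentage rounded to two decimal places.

Anders reaches Rowan along 2 paths.
Via Cinder: 84% × 75% = 63%.
Via Cobalt → Cinder: 88% × 16% × 75% = 10.56%.
Total: 63% + 10.56% = 73.56%.

73.56%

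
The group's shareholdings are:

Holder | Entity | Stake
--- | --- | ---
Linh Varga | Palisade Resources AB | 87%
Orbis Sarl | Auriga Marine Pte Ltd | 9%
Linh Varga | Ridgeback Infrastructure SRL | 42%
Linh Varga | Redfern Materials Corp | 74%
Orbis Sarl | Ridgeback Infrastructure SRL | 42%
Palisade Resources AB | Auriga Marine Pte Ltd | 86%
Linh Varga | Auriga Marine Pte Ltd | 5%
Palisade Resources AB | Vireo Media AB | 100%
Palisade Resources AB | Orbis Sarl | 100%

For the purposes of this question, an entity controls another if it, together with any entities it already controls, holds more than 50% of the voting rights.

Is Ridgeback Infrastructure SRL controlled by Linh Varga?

Linh holds 87% of Palisade, so Linh controls Palisade.
Palisade holds 100% of Orbis, so Linh controls Orbis.
Linh and Orbis together hold 42% + 42% = 84% of Ridgeback, so Linh controls Ridgeback.

Yes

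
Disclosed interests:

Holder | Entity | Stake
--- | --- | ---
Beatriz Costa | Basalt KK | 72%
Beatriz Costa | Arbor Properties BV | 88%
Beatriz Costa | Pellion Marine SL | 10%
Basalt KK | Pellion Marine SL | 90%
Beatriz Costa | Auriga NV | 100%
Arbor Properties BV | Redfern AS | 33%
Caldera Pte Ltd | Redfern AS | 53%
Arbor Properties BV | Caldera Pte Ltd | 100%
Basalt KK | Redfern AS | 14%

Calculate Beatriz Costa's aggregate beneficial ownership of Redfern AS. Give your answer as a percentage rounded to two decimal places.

Beatriz reaches Redfern along 3 paths.
Via Basalt: 72% × 14% = 10.08%.
Via Arbor: 88% × 33% = 29.04%.
Via Arbor → Caldera: 88% × 100% × 53% = 46.64%.
Total: 10.08% + 29.04% + 46.64% = 85.76%.

85.76%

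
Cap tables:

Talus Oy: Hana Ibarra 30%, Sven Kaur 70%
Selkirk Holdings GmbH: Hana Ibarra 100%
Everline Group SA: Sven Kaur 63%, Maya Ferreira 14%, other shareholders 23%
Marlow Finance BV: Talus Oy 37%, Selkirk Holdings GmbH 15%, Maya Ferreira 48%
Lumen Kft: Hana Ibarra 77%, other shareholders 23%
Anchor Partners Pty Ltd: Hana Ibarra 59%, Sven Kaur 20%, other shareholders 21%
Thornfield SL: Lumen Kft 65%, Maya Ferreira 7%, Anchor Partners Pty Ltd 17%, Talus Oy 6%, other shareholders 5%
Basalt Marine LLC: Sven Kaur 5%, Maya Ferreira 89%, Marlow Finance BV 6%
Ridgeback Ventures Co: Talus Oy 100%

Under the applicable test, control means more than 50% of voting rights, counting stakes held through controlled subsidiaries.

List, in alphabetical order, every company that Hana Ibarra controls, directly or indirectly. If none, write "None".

Hana holds 100% of Selkirk, so Hana controls Selkirk.
Hana holds 77% of Lumen, so Hana controls Lumen.
Hana holds 59% of Anchor, so Hana controls Anchor.
Lumen and Anchor together hold 65% + 17% = 82% of Thornfield, so Hana controls Thornfield.
No other company's threshold is met.

Anchor Partners Pty Ltd, Lumen Kft, Selkirk Holdings GmbH, Thornfield SL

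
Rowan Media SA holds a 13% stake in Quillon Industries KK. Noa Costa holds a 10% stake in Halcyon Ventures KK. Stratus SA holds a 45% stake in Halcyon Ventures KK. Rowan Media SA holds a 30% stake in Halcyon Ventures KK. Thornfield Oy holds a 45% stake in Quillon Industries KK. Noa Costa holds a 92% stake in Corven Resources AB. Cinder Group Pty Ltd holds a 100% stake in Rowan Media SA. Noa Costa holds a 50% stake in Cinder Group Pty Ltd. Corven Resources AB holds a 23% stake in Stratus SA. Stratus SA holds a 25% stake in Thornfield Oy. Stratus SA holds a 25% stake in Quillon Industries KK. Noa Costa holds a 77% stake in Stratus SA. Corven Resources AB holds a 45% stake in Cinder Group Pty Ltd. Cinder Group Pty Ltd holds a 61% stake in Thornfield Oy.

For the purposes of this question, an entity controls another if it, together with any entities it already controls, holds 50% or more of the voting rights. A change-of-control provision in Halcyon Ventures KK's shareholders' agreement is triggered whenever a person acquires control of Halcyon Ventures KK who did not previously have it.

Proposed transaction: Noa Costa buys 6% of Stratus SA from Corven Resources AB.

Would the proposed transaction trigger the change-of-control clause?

No

The purchase adds only to Noa's holdings (Corven's stake shrinks), so Noa is the only person who could newly come to control Halcyon.
Noa holds 92% of Corven, so Noa controls Corven.
Corven and Noa together hold 45% + 50% = 95% of Cinder, so Noa controls Cinder.
Cinder holds 100% of Rowan, so Noa controls Rowan.
Noa and Corven together hold 77% + 23% = 100% of Stratus, so Noa controls Stratus.
Stratus and Noa and Rowan together hold 45% + 10% + 30% = 85% of Halcyon, so Noa controls Halcyon.
So Noa already controls Halcyon before the transaction.
After the purchase, Noa's direct stake in Stratus rises to 77% + 6% = 83%, and Corven's stake falls to 17%.
Noa controlled Halcyon already, so this is not a new person acquiring control; every other person's position is unchanged or reduced.
No new person acquires control, so the clause is not triggered.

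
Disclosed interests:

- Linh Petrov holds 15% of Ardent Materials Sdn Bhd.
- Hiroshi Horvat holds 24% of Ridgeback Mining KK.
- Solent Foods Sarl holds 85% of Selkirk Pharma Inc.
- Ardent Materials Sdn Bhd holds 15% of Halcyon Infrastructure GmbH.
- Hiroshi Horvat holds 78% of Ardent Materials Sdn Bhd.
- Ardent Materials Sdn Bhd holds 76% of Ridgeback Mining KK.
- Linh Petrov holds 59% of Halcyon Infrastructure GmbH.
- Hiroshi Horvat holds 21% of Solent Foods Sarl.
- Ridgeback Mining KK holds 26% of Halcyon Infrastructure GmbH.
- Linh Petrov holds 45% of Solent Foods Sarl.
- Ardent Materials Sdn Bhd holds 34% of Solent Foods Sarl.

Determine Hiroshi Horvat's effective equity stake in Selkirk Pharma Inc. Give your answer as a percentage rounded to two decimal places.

40.39%

Hiroshi reaches Selkirk along 2 paths.
Via Ardent → Solent: 78% × 34% × 85% = 22.542%.
Via Solent: 21% × 85% = 17.85%.
Total: 22.542% + 17.85% = 40.392%.
Rounded: 40.39%.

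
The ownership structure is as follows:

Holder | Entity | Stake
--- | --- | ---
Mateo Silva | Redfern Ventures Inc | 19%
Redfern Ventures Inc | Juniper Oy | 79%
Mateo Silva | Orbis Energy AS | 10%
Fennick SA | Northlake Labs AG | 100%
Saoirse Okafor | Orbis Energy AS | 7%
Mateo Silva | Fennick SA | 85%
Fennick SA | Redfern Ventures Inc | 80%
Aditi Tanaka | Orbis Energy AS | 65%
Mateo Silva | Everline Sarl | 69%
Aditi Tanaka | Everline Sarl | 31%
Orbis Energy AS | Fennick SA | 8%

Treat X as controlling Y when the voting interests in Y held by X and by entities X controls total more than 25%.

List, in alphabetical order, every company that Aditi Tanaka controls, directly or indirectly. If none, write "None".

Everline Sarl, Orbis Energy AS

Aditi holds 65% of Orbis, so Aditi controls Orbis.
Aditi holds 31% of Everline, so Aditi controls Everline.
No other company's threshold is met.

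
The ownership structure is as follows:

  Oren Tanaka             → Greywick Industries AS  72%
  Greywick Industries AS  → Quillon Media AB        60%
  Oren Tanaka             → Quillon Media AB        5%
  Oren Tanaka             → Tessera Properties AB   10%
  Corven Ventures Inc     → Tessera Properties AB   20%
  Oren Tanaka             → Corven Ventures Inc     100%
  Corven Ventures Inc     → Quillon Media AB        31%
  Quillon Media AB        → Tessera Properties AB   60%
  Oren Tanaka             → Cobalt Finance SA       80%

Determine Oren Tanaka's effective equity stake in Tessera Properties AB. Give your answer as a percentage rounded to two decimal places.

Oren reaches Tessera along 5 paths.
Via Corven → Quillon: 100% × 31% × 60% = 18.6%.
Via Greywick → Quillon: 72% × 60% × 60% = 25.92%.
Via Quillon: 5% × 60% = 3%.
Direct stake: 10% = 10%.
Via Corven: 100% × 20% = 20%.
Total: 18.6% + 25.92% + 3% + 10% + 20% = 77.52%.

77.52%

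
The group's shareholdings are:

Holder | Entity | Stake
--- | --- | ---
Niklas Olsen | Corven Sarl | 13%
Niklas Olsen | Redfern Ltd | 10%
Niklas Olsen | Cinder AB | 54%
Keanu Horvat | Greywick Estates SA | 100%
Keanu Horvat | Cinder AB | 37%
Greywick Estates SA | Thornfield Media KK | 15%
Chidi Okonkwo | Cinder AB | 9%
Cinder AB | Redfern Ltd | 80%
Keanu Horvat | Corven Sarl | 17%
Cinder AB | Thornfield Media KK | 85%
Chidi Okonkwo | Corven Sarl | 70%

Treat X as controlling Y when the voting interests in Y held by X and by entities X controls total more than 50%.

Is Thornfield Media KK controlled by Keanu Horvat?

Keanu holds 100% of Greywick, so Keanu controls Greywick.
In Thornfield, Keanu's side holds only 15%, not > 50%.
So Keanu does not control Thornfield.

No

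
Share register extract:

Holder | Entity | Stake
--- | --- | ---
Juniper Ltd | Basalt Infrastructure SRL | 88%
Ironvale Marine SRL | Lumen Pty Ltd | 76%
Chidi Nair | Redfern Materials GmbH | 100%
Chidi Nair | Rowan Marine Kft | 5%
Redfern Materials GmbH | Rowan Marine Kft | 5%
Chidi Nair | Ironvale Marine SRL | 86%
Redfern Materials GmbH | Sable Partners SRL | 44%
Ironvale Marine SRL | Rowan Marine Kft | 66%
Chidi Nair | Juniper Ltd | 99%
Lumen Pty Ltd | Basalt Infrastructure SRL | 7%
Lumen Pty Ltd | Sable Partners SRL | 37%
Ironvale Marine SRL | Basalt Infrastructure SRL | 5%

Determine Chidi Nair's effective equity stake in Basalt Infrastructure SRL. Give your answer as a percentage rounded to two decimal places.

96.00%

Chidi reaches Basalt along 3 paths.
Via Ironvale → Lumen: 86% × 76% × 7% = 4.5752%.
Via Ironvale: 86% × 5% = 4.3%.
Via Juniper: 99% × 88% = 87.12%.
Total: 4.5752% + 4.3% + 87.12% = 95.9952%.
Rounded: 96.00%.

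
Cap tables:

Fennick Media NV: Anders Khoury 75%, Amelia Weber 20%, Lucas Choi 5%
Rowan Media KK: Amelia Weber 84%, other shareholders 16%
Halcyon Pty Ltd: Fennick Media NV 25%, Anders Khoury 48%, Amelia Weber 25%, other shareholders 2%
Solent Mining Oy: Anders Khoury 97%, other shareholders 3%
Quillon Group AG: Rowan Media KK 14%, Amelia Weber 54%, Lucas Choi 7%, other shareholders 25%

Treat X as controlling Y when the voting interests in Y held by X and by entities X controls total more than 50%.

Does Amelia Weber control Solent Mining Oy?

No

Amelia holds 84% of Rowan, so Amelia controls Rowan.
Rowan and Amelia together hold 14% + 54% = 68% of Quillon, so Amelia controls Quillon.
Neither Amelia nor any entity Amelia controls holds any voting interest in Solent.
So Amelia does not control Solent.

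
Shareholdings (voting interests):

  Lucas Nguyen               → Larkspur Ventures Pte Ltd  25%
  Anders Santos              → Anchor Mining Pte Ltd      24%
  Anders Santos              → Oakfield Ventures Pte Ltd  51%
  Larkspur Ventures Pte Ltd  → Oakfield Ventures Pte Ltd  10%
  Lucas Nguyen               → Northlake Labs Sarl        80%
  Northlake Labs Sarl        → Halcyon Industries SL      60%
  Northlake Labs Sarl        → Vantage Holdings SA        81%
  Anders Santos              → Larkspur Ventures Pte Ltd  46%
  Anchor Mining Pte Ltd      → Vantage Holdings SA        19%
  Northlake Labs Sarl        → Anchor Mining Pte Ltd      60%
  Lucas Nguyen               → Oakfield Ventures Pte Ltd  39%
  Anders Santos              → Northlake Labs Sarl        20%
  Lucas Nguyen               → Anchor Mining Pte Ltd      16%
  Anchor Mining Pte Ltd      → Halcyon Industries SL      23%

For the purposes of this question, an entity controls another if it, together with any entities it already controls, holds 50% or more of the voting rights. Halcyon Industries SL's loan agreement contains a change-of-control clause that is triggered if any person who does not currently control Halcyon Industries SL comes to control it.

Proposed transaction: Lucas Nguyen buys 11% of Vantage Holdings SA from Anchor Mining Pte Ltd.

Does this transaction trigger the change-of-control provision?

No

The purchase adds only to Lucas's holdings (Anchor's stake shrinks), so Lucas is the only person who could newly come to control Halcyon.
Lucas holds 80% of Northlake, so Lucas controls Northlake.
Northlake and Lucas together hold 60% + 16% = 76% of Anchor, so Lucas controls Anchor.
Anchor and Northlake together hold 23% + 60% = 83% of Halcyon, so Lucas controls Halcyon.
So Lucas already controls Halcyon before the transaction.
After the purchase, Lucas holds 11% of Vantage directly, and Anchor's stake falls to 8%.
Lucas controlled Halcyon already, so this is not a new person acquiring control; every other person's position is unchanged or reduced.
No new person acquires control, so the clause is not triggered.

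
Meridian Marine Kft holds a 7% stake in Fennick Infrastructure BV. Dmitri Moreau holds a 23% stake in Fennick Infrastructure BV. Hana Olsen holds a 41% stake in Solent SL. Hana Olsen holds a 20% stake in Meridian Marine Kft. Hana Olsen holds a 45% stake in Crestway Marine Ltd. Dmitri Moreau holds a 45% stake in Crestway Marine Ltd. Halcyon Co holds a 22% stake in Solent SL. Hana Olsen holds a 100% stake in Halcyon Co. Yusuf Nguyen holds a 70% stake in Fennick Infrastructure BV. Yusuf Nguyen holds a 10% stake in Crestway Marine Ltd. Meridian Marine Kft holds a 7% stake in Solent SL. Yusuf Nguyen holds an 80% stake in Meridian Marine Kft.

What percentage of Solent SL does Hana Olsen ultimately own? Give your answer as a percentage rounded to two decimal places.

64.40%

Hana reaches Solent along 3 paths.
Direct stake: 41% = 41%.
Via Halcyon: 100% × 22% = 22%.
Via Meridian: 20% × 7% = 1.4%.
Total: 41% + 22% + 1.4% = 64.4%.
Rounded: 64.40%.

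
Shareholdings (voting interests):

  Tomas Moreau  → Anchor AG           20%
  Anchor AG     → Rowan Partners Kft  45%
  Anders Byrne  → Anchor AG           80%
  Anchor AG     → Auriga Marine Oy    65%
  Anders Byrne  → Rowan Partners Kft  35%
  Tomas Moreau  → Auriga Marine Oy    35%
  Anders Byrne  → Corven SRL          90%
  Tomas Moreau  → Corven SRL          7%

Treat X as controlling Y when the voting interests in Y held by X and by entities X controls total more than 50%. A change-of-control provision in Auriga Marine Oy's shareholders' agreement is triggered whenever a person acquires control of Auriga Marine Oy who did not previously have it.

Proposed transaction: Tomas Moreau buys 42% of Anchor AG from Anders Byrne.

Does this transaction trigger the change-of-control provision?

Yes

The purchase adds only to Tomas's holdings (Anders's stake shrinks), so Tomas is the only person who could newly come to control Auriga.
Tomas's largest direct stake is 35% in Auriga, which does not meet the threshold, so Tomas controls no company.
In Auriga, Tomas's side holds only 35%, not > 50%.
So before the transaction, Tomas does not control Auriga.
After the purchase, Tomas's direct stake in Anchor rises to 20% + 42% = 62%, and Anders's stake falls to 38%.
Tomas holds 62% of Anchor, so Tomas controls Anchor.
Anchor and Tomas together hold 65% + 35% = 100% of Auriga, so Tomas controls Auriga.
Tomas did not control Auriga before and does after, so the clause is triggered.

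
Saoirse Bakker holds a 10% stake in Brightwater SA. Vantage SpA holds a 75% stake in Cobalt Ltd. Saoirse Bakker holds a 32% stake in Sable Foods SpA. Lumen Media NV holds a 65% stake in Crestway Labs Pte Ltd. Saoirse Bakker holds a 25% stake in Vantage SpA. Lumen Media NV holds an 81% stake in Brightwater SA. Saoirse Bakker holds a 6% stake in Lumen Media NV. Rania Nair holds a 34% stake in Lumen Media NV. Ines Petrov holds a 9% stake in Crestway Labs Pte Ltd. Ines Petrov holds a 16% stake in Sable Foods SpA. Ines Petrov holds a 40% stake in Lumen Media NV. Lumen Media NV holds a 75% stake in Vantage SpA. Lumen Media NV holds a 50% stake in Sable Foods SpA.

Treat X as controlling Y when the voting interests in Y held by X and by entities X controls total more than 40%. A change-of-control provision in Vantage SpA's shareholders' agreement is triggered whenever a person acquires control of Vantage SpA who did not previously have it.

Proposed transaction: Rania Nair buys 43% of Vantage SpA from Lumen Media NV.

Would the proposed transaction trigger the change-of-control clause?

The purchase adds only to Rania's holdings (Lumen's stake shrinks), so Rania is the only person who could newly come to control Vantage.
Rania's largest direct stake is 34% in Lumen, which does not meet the threshold, so Rania controls no company.
Neither Rania nor any entity Rania controls holds any voting interest in Vantage.
So before the transaction, Rania does not control Vantage.
After the purchase, Rania holds 43% of Vantage directly, and Lumen's stake falls to 32%.
Rania holds 43% of Vantage, so Rania controls Vantage.
Rania did not control Vantage before and does after, so the clause is triggered.

Yes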